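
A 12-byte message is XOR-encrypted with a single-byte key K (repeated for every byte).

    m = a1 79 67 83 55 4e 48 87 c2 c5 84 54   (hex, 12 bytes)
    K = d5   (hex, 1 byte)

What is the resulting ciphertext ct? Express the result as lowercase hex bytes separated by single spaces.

The 1-byte key repeats, so the effective keystream is d5 d5 d5 d5 d5 d5 d5 d5 d5 d5 d5 d5.
byte 0: a1 xor d5 = 74
byte 1: 79 xor d5 = ac
byte 2: 67 xor d5 = b2
byte 3: 83 xor d5 = 56
byte 4: 55 xor d5 = 80
byte 5: 4e xor d5 = 9b
byte 6: 48 xor d5 = 9d
byte 7: 87 xor d5 = 52
byte 8: c2 xor d5 = 17
byte 9: c5 xor d5 = 10
byte 10: 84 xor d5 = 51
byte 11: 54 xor d5 = 81

74 ac b2 56 80 9b 9d 52 17 10 51 81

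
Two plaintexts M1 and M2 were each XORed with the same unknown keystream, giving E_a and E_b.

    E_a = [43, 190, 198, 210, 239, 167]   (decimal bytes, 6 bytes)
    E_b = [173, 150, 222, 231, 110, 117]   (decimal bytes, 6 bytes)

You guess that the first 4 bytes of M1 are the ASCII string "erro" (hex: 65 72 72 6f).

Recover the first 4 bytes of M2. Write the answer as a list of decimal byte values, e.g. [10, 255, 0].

First, E_a ⊕ E_b = (M1 ⊕ K) ⊕ (M2 ⊕ K) = M1 ⊕ M2, so the key drops out. Then M2 = (M1 ⊕ M2) ⊕ M1 over the first 4 bytes.
byte 0: (2b ^ ad) ^ 65 = 86 ^ 65 = e3
byte 1: (be ^ 96) ^ 72 = 28 ^ 72 = 5a
byte 2: (c6 ^ de) ^ 72 = 18 ^ 72 = 6a
byte 3: (d2 ^ e7) ^ 6f = 35 ^ 6f = 5a

[227, 90, 106, 90]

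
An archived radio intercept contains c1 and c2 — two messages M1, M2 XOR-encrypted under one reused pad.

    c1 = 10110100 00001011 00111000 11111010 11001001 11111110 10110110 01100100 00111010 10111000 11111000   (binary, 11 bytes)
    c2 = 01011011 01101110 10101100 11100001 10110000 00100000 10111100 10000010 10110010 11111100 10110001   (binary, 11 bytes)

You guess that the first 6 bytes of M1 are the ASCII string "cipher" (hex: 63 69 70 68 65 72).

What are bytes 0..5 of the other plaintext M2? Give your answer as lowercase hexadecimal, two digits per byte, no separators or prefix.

First, c1 ⊕ c2 = (M1 ⊕ K) ⊕ (M2 ⊕ K) = M1 ⊕ M2, so the key drops out. Then M2 = (M1 ⊕ M2) ⊕ M1 over the first 6 bytes.
byte 0: (b4 xor 5b) xor 63 = ef xor 63 = 8c
byte 1: (0b xor 6e) xor 69 = 65 xor 69 = 0c
byte 2: (38 xor ac) xor 70 = 94 xor 70 = e4
byte 3: (fa xor e1) xor 68 = 1b xor 68 = 73
byte 4: (c9 xor b0) xor 65 = 79 xor 65 = 1c
byte 5: (fe xor 20) xor 72 = de xor 72 = ac

8c0ce4731cac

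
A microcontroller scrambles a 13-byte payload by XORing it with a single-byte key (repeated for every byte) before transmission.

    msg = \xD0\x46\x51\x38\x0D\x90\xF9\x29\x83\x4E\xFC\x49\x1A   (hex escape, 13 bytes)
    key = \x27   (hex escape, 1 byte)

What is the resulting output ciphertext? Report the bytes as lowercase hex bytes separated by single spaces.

The 1-byte key repeats, so the effective keystream is 27 27 27 27 27 27 27 27 27 27 27 27 27.
byte 0: 208 xor  39 = 247
byte 1:  70 xor  39 =  97
byte 2:  81 xor  39 = 118
byte 3:  56 xor  39 =  31
byte 4:  13 xor  39 =  42
byte 5: 144 xor  39 = 183
byte 6: 249 xor  39 = 222
byte 7:  41 xor  39 =  14
byte 8: 131 xor  39 = 164
byte 9:  78 xor  39 = 105
byte 10: 252 xor  39 = 219
byte 11:  73 xor  39 = 110
byte 12:  26 xor  39 =  61

f7 61 76 1f 2a b7 de 0e a4 69 db 6e 3d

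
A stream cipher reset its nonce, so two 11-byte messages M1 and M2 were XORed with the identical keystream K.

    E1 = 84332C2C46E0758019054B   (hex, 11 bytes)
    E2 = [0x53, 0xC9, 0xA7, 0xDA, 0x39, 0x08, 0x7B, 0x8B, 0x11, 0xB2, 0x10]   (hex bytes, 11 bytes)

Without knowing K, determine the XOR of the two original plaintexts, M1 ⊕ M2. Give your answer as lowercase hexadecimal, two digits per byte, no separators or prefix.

E1 ⊕ E2 = (M1 ⊕ K) ⊕ (M2 ⊕ K) = M1 ⊕ M2 — the shared key cancels under XOR.
84 xor 53 = d7
33 xor c9 = fa
2c xor a7 = 8b
2c xor da = f6
46 xor 39 = 7f
e0 xor 08 = e8
75 xor 7b = 0e
80 xor 8b = 0b
19 xor 11 = 08
05 xor b2 = b7
4b xor 10 = 5b

d7fa8bf67fe80e0b08b75b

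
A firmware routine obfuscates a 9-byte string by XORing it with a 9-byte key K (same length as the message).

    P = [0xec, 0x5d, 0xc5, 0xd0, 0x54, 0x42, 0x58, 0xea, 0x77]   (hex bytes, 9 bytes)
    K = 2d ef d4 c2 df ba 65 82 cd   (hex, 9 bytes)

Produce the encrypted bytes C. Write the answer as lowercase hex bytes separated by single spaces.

c1 b2 11 12 8b f8 3d 68 ba

XOR is its own inverse, so applying the key byte-wise gives the result directly.
11101100 xor 00101101 = 11000001
01011101 xor 11101111 = 10110010
11000101 xor 11010100 = 00010001
11010000 xor 11000010 = 00010010
01010100 xor 11011111 = 10001011
01000010 xor 10111010 = 11111000
01011000 xor 01100101 = 00111101
11101010 xor 10000010 = 01101000
01110111 xor 11001101 = 10111010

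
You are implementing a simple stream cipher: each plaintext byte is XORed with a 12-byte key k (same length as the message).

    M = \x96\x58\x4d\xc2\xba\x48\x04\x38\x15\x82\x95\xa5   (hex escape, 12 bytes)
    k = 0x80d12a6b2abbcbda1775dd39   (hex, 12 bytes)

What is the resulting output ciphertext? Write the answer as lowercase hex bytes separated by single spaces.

16 89 67 a9 90 f3 cf e2 02 f7 48 9c

XOR is its own inverse, so applying the key byte-wise gives the result directly.
byte 0: 10010110 xor 10000000 = 00010110
byte 1: 01011000 xor 11010001 = 10001001
byte 2: 01001101 xor 00101010 = 01100111
byte 3: 11000010 xor 01101011 = 10101001
byte 4: 10111010 xor 00101010 = 10010000
byte 5: 01001000 xor 10111011 = 11110011
byte 6: 00000100 xor 11001011 = 11001111
byte 7: 00111000 xor 11011010 = 11100010
byte 8: 00010101 xor 00010111 = 00000010
byte 9: 10000010 xor 01110101 = 11110111
byte 10: 10010101 xor 11011101 = 01001000
byte 11: 10100101 xor 00111001 = 10011100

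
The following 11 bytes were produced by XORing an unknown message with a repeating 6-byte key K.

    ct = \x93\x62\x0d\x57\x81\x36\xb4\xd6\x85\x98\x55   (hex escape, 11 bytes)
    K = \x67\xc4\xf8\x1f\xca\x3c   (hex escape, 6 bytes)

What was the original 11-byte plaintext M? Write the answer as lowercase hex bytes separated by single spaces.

The 6-byte key repeats, so the effective keystream is 67 c4 f8 1f ca 3c 67 c4 f8 1f ca.
byte 0: 93 ^ 67 = f4
byte 1: 62 ^ c4 = a6
byte 2: 0d ^ f8 = f5
byte 3: 57 ^ 1f = 48
byte 4: 81 ^ ca = 4b
byte 5: 36 ^ 3c = 0a
byte 6: b4 ^ 67 = d3
byte 7: d6 ^ c4 = 12
byte 8: 85 ^ f8 = 7d
byte 9: 98 ^ 1f = 87
byte 10: 55 ^ ca = 9f

f4 a6 f5 48 4b 0a d3 12 7d 87 9f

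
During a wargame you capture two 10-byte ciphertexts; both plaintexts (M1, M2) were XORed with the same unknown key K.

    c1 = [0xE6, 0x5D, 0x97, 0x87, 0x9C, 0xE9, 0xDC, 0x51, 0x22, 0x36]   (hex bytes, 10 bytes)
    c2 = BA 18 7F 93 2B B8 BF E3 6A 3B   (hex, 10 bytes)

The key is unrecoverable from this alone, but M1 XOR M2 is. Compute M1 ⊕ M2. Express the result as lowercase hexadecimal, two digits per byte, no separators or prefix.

c1 ⊕ c2 = (M1 ⊕ K) ⊕ (M2 ⊕ K) = M1 ⊕ M2 — the shared key cancels under XOR.
e6 ⊕ ba = 5c
5d ⊕ 18 = 45
97 ⊕ 7f = e8
87 ⊕ 93 = 14
9c ⊕ 2b = b7
e9 ⊕ b8 = 51
dc ⊕ bf = 63
51 ⊕ e3 = b2
22 ⊕ 6a = 48
36 ⊕ 3b = 0d

5c45e814b75163b2480d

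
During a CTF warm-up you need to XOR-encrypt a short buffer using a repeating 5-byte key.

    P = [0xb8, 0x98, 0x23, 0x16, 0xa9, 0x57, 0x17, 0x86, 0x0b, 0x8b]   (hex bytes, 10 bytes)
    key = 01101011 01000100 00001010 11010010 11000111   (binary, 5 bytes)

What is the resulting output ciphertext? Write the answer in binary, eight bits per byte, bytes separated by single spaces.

The 5-byte key repeats, so the effective keystream is 6b 44 0a d2 c7 6b 44 0a d2 c7.
byte 0: 184 ^ 107 = 211
byte 1: 152 ^  68 = 220
byte 2:  35 ^  10 =  41
byte 3:  22 ^ 210 = 196
byte 4: 169 ^ 199 = 110
byte 5:  87 ^ 107 =  60
byte 6:  23 ^  68 =  83
byte 7: 134 ^  10 = 140
byte 8:  11 ^ 210 = 217
byte 9: 139 ^ 199 =  76

11010011 11011100 00101001 11000100 01101110 00111100 01010011 10001100 11011001 01001100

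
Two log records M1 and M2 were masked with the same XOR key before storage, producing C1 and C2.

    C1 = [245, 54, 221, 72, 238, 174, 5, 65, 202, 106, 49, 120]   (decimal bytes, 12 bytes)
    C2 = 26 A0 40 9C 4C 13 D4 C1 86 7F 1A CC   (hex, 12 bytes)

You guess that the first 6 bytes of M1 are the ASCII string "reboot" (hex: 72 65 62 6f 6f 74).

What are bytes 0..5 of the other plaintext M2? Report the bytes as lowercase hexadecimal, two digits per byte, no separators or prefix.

First, C1 ⊕ C2 = (M1 ⊕ K) ⊕ (M2 ⊕ K) = M1 ⊕ M2, so the key drops out. Then M2 = (M1 ⊕ M2) ⊕ M1 over the first 6 bytes.
byte 0: (f5 XOR 26) XOR 72 = d3 XOR 72 = a1
byte 1: (36 XOR a0) XOR 65 = 96 XOR 65 = f3
byte 2: (dd XOR 40) XOR 62 = 9d XOR 62 = ff
byte 3: (48 XOR 9c) XOR 6f = d4 XOR 6f = bb
byte 4: (ee XOR 4c) XOR 6f = a2 XOR 6f = cd
byte 5: (ae XOR 13) XOR 74 = bd XOR 74 = c9

a1f3ffbbcdc9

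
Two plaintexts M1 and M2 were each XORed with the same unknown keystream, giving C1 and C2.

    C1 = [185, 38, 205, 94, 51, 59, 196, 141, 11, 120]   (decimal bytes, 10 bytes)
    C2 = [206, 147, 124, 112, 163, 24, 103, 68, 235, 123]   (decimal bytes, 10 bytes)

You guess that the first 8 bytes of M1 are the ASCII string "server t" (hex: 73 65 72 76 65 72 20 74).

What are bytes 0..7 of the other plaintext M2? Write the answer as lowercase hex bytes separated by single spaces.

First, C1 ⊕ C2 = (M1 ⊕ K) ⊕ (M2 ⊕ K) = M1 ⊕ M2, so the key drops out. Then M2 = (M1 ⊕ M2) ⊕ M1 over the first 8 bytes.
byte 0: (b9 ^ ce) ^ 73 = 77 ^ 73 = 04
byte 1: (26 ^ 93) ^ 65 = b5 ^ 65 = d0
byte 2: (cd ^ 7c) ^ 72 = b1 ^ 72 = c3
byte 3: (5e ^ 70) ^ 76 = 2e ^ 76 = 58
byte 4: (33 ^ a3) ^ 65 = 90 ^ 65 = f5
byte 5: (3b ^ 18) ^ 72 = 23 ^ 72 = 51
byte 6: (c4 ^ 67) ^ 20 = a3 ^ 20 = 83
byte 7: (8d ^ 44) ^ 74 = c9 ^ 74 = bd

04 d0 c3 58 f5 51 83 bd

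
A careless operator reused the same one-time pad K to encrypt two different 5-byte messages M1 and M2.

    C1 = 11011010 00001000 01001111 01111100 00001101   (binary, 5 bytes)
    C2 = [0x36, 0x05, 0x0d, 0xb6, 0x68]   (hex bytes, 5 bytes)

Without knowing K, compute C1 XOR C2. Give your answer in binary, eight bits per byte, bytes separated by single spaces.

C1 ⊕ C2 = (M1 ⊕ K) ⊕ (M2 ⊕ K) = M1 ⊕ M2 — the shared key cancels under XOR.
da xor 36 = ec
08 xor 05 = 0d
4f xor 0d = 42
7c xor b6 = ca
0d xor 68 = 65

11101100 00001101 01000010 11001010 01100101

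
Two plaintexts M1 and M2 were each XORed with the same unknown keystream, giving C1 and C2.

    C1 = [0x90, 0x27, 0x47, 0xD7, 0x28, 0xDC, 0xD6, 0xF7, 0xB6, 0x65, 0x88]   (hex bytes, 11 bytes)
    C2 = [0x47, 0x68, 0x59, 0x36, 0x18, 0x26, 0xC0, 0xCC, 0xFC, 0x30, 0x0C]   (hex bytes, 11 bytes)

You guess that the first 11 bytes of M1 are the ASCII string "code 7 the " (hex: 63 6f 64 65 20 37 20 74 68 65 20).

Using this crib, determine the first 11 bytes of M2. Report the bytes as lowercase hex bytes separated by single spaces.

b4 20 7a 84 10 cd 36 4f 22 30 a4

First, C1 ⊕ C2 = (M1 ⊕ K) ⊕ (M2 ⊕ K) = M1 ⊕ M2, so the key drops out. Then M2 = (M1 ⊕ M2) ⊕ M1 over the first 11 bytes.
byte 0: (90 xor 47) xor 63 = d7 xor 63 = b4
byte 1: (27 xor 68) xor 6f = 4f xor 6f = 20
byte 2: (47 xor 59) xor 64 = 1e xor 64 = 7a
byte 3: (d7 xor 36) xor 65 = e1 xor 65 = 84
byte 4: (28 xor 18) xor 20 = 30 xor 20 = 10
byte 5: (dc xor 26) xor 37 = fa xor 37 = cd
byte 6: (d6 xor c0) xor 20 = 16 xor 20 = 36
byte 7: (f7 xor cc) xor 74 = 3b xor 74 = 4f
byte 8: (b6 xor fc) xor 68 = 4a xor 68 = 22
byte 9: (65 xor 30) xor 65 = 55 xor 65 = 30
byte 10: (88 xor 0c) xor 20 = 84 xor 20 = a4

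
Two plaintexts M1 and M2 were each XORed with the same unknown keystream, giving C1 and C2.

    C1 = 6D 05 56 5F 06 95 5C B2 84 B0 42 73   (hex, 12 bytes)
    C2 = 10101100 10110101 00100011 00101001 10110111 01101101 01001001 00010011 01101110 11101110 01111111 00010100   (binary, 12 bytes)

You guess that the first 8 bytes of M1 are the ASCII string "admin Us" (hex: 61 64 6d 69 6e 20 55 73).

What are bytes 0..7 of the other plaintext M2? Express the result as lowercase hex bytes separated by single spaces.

a0 d4 18 1f df d8 40 d2

First, C1 ⊕ C2 = (M1 ⊕ K) ⊕ (M2 ⊕ K) = M1 ⊕ M2, so the key drops out. Then M2 = (M1 ⊕ M2) ⊕ M1 over the first 8 bytes.
byte 0: (6d xor ac) xor 61 = c1 xor 61 = a0
byte 1: (05 xor b5) xor 64 = b0 xor 64 = d4
byte 2: (56 xor 23) xor 6d = 75 xor 6d = 18
byte 3: (5f xor 29) xor 69 = 76 xor 69 = 1f
byte 4: (06 xor b7) xor 6e = b1 xor 6e = df
byte 5: (95 xor 6d) xor 20 = f8 xor 20 = d8
byte 6: (5c xor 49) xor 55 = 15 xor 55 = 40
byte 7: (b2 xor 13) xor 73 = a1 xor 73 = d2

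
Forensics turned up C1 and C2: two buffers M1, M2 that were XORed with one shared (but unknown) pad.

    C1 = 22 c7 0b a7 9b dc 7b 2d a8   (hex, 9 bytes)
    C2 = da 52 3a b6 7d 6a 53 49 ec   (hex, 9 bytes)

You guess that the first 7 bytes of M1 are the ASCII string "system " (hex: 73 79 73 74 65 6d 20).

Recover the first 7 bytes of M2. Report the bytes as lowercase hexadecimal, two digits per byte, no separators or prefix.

First, C1 ⊕ C2 = (M1 ⊕ K) ⊕ (M2 ⊕ K) = M1 ⊕ M2, so the key drops out. Then M2 = (M1 ⊕ M2) ⊕ M1 over the first 7 bytes.
byte 0: (22 XOR da) XOR 73 = f8 XOR 73 = 8b
byte 1: (c7 XOR 52) XOR 79 = 95 XOR 79 = ec
byte 2: (0b XOR 3a) XOR 73 = 31 XOR 73 = 42
byte 3: (a7 XOR b6) XOR 74 = 11 XOR 74 = 65
byte 4: (9b XOR 7d) XOR 65 = e6 XOR 65 = 83
byte 5: (dc XOR 6a) XOR 6d = b6 XOR 6d = db
byte 6: (7b XOR 53) XOR 20 = 28 XOR 20 = 08

8bec426583db08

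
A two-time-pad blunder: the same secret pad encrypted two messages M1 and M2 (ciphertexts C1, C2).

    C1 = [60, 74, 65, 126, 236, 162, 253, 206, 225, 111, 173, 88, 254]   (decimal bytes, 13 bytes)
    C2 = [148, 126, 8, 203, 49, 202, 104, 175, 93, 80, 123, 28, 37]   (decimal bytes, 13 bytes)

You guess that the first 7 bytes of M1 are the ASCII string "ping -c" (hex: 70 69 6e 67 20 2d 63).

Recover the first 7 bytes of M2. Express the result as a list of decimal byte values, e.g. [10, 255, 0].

First, C1 ⊕ C2 = (M1 ⊕ K) ⊕ (M2 ⊕ K) = M1 ⊕ M2, so the key drops out. Then M2 = (M1 ⊕ M2) ⊕ M1 over the first 7 bytes.
byte 0: (3c ⊕ 94) ⊕ 70 = a8 ⊕ 70 = d8
byte 1: (4a ⊕ 7e) ⊕ 69 = 34 ⊕ 69 = 5d
byte 2: (41 ⊕ 08) ⊕ 6e = 49 ⊕ 6e = 27
byte 3: (7e ⊕ cb) ⊕ 67 = b5 ⊕ 67 = d2
byte 4: (ec ⊕ 31) ⊕ 20 = dd ⊕ 20 = fd
byte 5: (a2 ⊕ ca) ⊕ 2d = 68 ⊕ 2d = 45
byte 6: (fd ⊕ 68) ⊕ 63 = 95 ⊕ 63 = f6

[216, 93, 39, 210, 253, 69, 246]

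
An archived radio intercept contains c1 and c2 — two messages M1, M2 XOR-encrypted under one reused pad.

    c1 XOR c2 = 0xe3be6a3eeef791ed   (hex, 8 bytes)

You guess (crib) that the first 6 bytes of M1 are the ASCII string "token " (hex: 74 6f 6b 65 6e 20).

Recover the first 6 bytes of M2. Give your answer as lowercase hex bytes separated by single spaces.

97 d1 01 5b 80 d7

Since c1 ⊕ c2 = M1 ⊕ M2, XORing with the guessed M1 bytes yields the corresponding M2 bytes: M2 = (c1 ⊕ c2) ⊕ M1.
byte 0: e3 XOR 74 = 97
byte 1: be XOR 6f = d1
byte 2: 6a XOR 6b = 01
byte 3: 3e XOR 65 = 5b
byte 4: ee XOR 6e = 80
byte 5: f7 XOR 20 = d7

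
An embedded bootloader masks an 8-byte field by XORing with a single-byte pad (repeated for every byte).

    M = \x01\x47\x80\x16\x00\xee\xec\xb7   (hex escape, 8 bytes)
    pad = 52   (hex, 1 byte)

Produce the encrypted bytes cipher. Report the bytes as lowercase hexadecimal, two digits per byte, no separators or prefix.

The 1-byte key repeats, so the effective keystream is 52 52 52 52 52 52 52 52.
byte 0: 01 ⊕ 52 = 53
byte 1: 47 ⊕ 52 = 15
byte 2: 80 ⊕ 52 = d2
byte 3: 16 ⊕ 52 = 44
byte 4: 00 ⊕ 52 = 52
byte 5: ee ⊕ 52 = bc
byte 6: ec ⊕ 52 = be
byte 7: b7 ⊕ 52 = e5

5315d24452bcbee5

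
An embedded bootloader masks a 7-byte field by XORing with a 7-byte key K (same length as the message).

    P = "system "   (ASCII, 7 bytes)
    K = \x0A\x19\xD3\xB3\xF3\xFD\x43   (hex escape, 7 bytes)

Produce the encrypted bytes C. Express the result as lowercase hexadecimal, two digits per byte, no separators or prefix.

XOR is its own inverse, so applying the key byte-wise gives the result directly.
115 ⊕  10 = 121
121 ⊕  25 =  96
115 ⊕ 211 = 160
116 ⊕ 179 = 199
101 ⊕ 243 = 150
109 ⊕ 253 = 144
 32 ⊕  67 =  99

7960a0c7969063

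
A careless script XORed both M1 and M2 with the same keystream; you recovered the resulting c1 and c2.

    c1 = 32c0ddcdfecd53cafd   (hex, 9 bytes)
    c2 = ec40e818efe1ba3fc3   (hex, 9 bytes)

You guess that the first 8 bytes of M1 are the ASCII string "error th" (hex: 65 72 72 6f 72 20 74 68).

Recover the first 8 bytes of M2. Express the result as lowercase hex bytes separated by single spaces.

bb f2 47 ba 63 0c 9d 9d

First, c1 ⊕ c2 = (M1 ⊕ K) ⊕ (M2 ⊕ K) = M1 ⊕ M2, so the key drops out. Then M2 = (M1 ⊕ M2) ⊕ M1 over the first 8 bytes.
byte 0: (32 xor ec) xor 65 = de xor 65 = bb
byte 1: (c0 xor 40) xor 72 = 80 xor 72 = f2
byte 2: (dd xor e8) xor 72 = 35 xor 72 = 47
byte 3: (cd xor 18) xor 6f = d5 xor 6f = ba
byte 4: (fe xor ef) xor 72 = 11 xor 72 = 63
byte 5: (cd xor e1) xor 20 = 2c xor 20 = 0c
byte 6: (53 xor ba) xor 74 = e9 xor 74 = 9d
byte 7: (ca xor 3f) xor 68 = f5 xor 68 = 9d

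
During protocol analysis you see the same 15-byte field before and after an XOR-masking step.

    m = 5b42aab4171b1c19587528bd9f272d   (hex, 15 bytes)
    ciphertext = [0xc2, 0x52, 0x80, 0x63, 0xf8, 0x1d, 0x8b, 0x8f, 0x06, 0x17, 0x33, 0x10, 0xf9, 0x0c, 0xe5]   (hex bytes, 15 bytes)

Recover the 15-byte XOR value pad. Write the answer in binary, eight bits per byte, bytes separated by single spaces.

10011001 00010000 00101010 11010111 11101111 00000110 10010111 10010110 01011110 01100010 00011011 10101101 01100110 00101011 11001000

Since ciphertext = m ⊕ pad, XORing both sides with m gives pad = m ⊕ ciphertext.
byte 0: 5b xor c2 = 99
byte 1: 42 xor 52 = 10
byte 2: aa xor 80 = 2a
byte 3: b4 xor 63 = d7
byte 4: 17 xor f8 = ef
byte 5: 1b xor 1d = 06
byte 6: 1c xor 8b = 97
byte 7: 19 xor 8f = 96
byte 8: 58 xor 06 = 5e
byte 9: 75 xor 17 = 62
byte 10: 28 xor 33 = 1b
byte 11: bd xor 10 = ad
byte 12: 9f xor f9 = 66
byte 13: 27 xor 0c = 2b
byte 14: 2d xor e5 = c8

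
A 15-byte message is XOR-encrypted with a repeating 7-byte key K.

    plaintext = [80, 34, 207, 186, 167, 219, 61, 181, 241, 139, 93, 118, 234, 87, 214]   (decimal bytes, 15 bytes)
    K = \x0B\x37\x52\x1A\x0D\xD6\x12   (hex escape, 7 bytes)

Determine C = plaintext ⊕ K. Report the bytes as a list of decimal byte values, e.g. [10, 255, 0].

The 7-byte key repeats, so the effective keystream is 0b 37 52 1a 0d d6 12 0b 37 52 1a 0d d6 12 0b.
byte 0: 01010000 XOR 00001011 = 01011011
byte 1: 00100010 XOR 00110111 = 00010101
byte 2: 11001111 XOR 01010010 = 10011101
byte 3: 10111010 XOR 00011010 = 10100000
byte 4: 10100111 XOR 00001101 = 10101010
byte 5: 11011011 XOR 11010110 = 00001101
byte 6: 00111101 XOR 00010010 = 00101111
byte 7: 10110101 XOR 00001011 = 10111110
byte 8: 11110001 XOR 00110111 = 11000110
byte 9: 10001011 XOR 01010010 = 11011001
byte 10: 01011101 XOR 00011010 = 01000111
byte 11: 01110110 XOR 00001101 = 01111011
byte 12: 11101010 XOR 11010110 = 00111100
byte 13: 01010111 XOR 00010010 = 01000101
byte 14: 11010110 XOR 00001011 = 11011101

[91, 21, 157, 160, 170, 13, 47, 190, 198, 217, 71, 123, 60, 69, 221]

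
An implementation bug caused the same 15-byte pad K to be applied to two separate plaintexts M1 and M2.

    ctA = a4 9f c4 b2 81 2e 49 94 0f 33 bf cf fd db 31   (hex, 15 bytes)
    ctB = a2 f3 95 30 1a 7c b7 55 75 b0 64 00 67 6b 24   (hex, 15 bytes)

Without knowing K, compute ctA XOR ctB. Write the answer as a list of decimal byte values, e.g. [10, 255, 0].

ctA ⊕ ctB = (M1 ⊕ K) ⊕ (M2 ⊕ K) = M1 ⊕ M2 — the shared key cancels under XOR.
a4 ⊕ a2 = 06
9f ⊕ f3 = 6c
c4 ⊕ 95 = 51
b2 ⊕ 30 = 82
81 ⊕ 1a = 9b
2e ⊕ 7c = 52
49 ⊕ b7 = fe
94 ⊕ 55 = c1
0f ⊕ 75 = 7a
33 ⊕ b0 = 83
bf ⊕ 64 = db
cf ⊕ 00 = cf
fd ⊕ 67 = 9a
db ⊕ 6b = b0
31 ⊕ 24 = 15

[6, 108, 81, 130, 155, 82, 254, 193, 122, 131, 219, 207, 154, 176, 21]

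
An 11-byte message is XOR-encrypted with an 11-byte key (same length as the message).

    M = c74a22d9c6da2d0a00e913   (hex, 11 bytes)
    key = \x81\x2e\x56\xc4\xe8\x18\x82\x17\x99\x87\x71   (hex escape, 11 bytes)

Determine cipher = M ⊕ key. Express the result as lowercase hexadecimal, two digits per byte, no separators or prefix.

XOR is its own inverse, so applying the key byte-wise gives the result directly.
199 XOR 129 =  70
 74 XOR  46 = 100
 34 XOR  86 = 116
217 XOR 196 =  29
198 XOR 232 =  46
218 XOR  24 = 194
 45 XOR 130 = 175
 10 XOR  23 =  29
  0 XOR 153 = 153
233 XOR 135 = 110
 19 XOR 113 =  98

4664741d2ec2af1d996e62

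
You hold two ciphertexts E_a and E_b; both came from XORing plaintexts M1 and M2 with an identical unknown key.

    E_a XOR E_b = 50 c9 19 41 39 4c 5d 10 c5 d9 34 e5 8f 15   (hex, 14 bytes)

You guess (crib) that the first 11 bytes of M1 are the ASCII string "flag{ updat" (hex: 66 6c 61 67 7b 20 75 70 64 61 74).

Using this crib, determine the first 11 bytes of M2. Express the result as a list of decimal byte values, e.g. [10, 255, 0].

Since E_a ⊕ E_b = M1 ⊕ M2, XORing with the guessed M1 bytes yields the corresponding M2 bytes: M2 = (E_a ⊕ E_b) ⊕ M1.
01010000 ^ 01100110 = 00110110
11001001 ^ 01101100 = 10100101
00011001 ^ 01100001 = 01111000
01000001 ^ 01100111 = 00100110
00111001 ^ 01111011 = 01000010
01001100 ^ 00100000 = 01101100
01011101 ^ 01110101 = 00101000
00010000 ^ 01110000 = 01100000
11000101 ^ 01100100 = 10100001
11011001 ^ 01100001 = 10111000
00110100 ^ 01110100 = 01000000

[54, 165, 120, 38, 66, 108, 40, 96, 161, 184, 64]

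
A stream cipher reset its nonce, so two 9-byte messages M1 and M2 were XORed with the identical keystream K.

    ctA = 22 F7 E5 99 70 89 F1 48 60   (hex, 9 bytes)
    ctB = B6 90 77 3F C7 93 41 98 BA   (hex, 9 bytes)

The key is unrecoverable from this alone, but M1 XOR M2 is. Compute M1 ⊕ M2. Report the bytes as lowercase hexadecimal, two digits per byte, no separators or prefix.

ctA ⊕ ctB = (M1 ⊕ K) ⊕ (M2 ⊕ K) = M1 ⊕ M2 — the shared key cancels under XOR.
00100010 xor 10110110 = 10010100
11110111 xor 10010000 = 01100111
11100101 xor 01110111 = 10010010
10011001 xor 00111111 = 10100110
01110000 xor 11000111 = 10110111
10001001 xor 10010011 = 00011010
11110001 xor 01000001 = 10110000
01001000 xor 10011000 = 11010000
01100000 xor 10111010 = 11011010

946792a6b71ab0d0da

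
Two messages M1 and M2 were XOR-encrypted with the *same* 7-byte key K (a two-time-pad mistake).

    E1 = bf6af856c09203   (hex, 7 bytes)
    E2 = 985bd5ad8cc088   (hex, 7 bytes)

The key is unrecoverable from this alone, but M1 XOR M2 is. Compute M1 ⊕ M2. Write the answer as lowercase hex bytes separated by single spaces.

27 31 2d fb 4c 52 8b

E1 ⊕ E2 = (M1 ⊕ K) ⊕ (M2 ⊕ K) = M1 ⊕ M2 — the shared key cancels under XOR.
10111111 ⊕ 10011000 = 00100111
01101010 ⊕ 01011011 = 00110001
11111000 ⊕ 11010101 = 00101101
01010110 ⊕ 10101101 = 11111011
11000000 ⊕ 10001100 = 01001100
10010010 ⊕ 11000000 = 01010010
00000011 ⊕ 10001000 = 10001011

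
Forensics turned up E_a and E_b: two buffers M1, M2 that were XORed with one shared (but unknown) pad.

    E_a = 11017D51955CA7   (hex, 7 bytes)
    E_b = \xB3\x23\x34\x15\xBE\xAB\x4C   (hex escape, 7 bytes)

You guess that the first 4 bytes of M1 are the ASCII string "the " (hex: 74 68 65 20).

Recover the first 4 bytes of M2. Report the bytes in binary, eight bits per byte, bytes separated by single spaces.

First, E_a ⊕ E_b = (M1 ⊕ K) ⊕ (M2 ⊕ K) = M1 ⊕ M2, so the key drops out. Then M2 = (M1 ⊕ M2) ⊕ M1 over the first 4 bytes.
byte 0: (11 xor b3) xor 74 = a2 xor 74 = d6
byte 1: (01 xor 23) xor 68 = 22 xor 68 = 4a
byte 2: (7d xor 34) xor 65 = 49 xor 65 = 2c
byte 3: (51 xor 15) xor 20 = 44 xor 20 = 64

11010110 01001010 00101100 01100100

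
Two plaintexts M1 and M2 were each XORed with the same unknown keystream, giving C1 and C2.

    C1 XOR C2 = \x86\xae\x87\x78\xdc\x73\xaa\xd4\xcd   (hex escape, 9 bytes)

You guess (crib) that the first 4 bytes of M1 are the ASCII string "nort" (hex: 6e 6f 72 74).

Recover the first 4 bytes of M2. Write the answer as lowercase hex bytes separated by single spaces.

e8 c1 f5 0c

Since C1 ⊕ C2 = M1 ⊕ M2, XORing with the guessed M1 bytes yields the corresponding M2 bytes: M2 = (C1 ⊕ C2) ⊕ M1.
86 xor 6e = e8
ae xor 6f = c1
87 xor 72 = f5
78 xor 74 = 0c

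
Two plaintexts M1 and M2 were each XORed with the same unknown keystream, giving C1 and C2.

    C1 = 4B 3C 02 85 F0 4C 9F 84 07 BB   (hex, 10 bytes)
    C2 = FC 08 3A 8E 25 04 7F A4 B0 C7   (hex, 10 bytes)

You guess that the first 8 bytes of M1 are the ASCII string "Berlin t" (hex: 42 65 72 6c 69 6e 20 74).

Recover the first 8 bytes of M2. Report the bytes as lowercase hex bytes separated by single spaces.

First, C1 ⊕ C2 = (M1 ⊕ K) ⊕ (M2 ⊕ K) = M1 ⊕ M2, so the key drops out. Then M2 = (M1 ⊕ M2) ⊕ M1 over the first 8 bytes.
byte 0: (4b ⊕ fc) ⊕ 42 = b7 ⊕ 42 = f5
byte 1: (3c ⊕ 08) ⊕ 65 = 34 ⊕ 65 = 51
byte 2: (02 ⊕ 3a) ⊕ 72 = 38 ⊕ 72 = 4a
byte 3: (85 ⊕ 8e) ⊕ 6c = 0b ⊕ 6c = 67
byte 4: (f0 ⊕ 25) ⊕ 69 = d5 ⊕ 69 = bc
byte 5: (4c ⊕ 04) ⊕ 6e = 48 ⊕ 6e = 26
byte 6: (9f ⊕ 7f) ⊕ 20 = e0 ⊕ 20 = c0
byte 7: (84 ⊕ a4) ⊕ 74 = 20 ⊕ 74 = 54

f5 51 4a 67 bc 26 c0 54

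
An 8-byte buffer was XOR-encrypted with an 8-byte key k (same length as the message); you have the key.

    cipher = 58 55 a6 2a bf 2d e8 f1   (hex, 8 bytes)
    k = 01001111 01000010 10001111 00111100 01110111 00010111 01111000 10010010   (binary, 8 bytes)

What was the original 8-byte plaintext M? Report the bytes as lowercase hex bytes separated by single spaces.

17 17 29 16 c8 3a 90 63

byte 0:  88 ^  79 =  23
byte 1:  85 ^  66 =  23
byte 2: 166 ^ 143 =  41
byte 3:  42 ^  60 =  22
byte 4: 191 ^ 119 = 200
byte 5:  45 ^  23 =  58
byte 6: 232 ^ 120 = 144
byte 7: 241 ^ 146 =  99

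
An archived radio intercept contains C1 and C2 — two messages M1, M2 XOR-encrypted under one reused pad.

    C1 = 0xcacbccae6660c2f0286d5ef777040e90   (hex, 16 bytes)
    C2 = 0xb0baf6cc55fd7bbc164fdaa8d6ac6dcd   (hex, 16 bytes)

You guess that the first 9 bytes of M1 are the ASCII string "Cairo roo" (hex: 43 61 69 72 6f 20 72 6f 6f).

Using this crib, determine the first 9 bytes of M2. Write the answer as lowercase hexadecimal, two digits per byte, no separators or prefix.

391053105cbdcb2351

First, C1 ⊕ C2 = (M1 ⊕ K) ⊕ (M2 ⊕ K) = M1 ⊕ M2, so the key drops out. Then M2 = (M1 ⊕ M2) ⊕ M1 over the first 9 bytes.
byte 0: (ca xor b0) xor 43 = 7a xor 43 = 39
byte 1: (cb xor ba) xor 61 = 71 xor 61 = 10
byte 2: (cc xor f6) xor 69 = 3a xor 69 = 53
byte 3: (ae xor cc) xor 72 = 62 xor 72 = 10
byte 4: (66 xor 55) xor 6f = 33 xor 6f = 5c
byte 5: (60 xor fd) xor 20 = 9d xor 20 = bd
byte 6: (c2 xor 7b) xor 72 = b9 xor 72 = cb
byte 7: (f0 xor bc) xor 6f = 4c xor 6f = 23
byte 8: (28 xor 16) xor 6f = 3e xor 6f = 51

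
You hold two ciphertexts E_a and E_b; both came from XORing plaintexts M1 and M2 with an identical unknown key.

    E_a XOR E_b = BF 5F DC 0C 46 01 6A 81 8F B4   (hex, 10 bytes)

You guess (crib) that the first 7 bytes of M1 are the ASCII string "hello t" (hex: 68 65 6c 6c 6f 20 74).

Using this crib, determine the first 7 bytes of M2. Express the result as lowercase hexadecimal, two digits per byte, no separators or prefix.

d73ab06029211e

Since E_a ⊕ E_b = M1 ⊕ M2, XORing with the guessed M1 bytes yields the corresponding M2 bytes: M2 = (E_a ⊕ E_b) ⊕ M1.
byte 0: bf XOR 68 = d7
byte 1: 5f XOR 65 = 3a
byte 2: dc XOR 6c = b0
byte 3: 0c XOR 6c = 60
byte 4: 46 XOR 6f = 29
byte 5: 01 XOR 20 = 21
byte 6: 6a XOR 74 = 1e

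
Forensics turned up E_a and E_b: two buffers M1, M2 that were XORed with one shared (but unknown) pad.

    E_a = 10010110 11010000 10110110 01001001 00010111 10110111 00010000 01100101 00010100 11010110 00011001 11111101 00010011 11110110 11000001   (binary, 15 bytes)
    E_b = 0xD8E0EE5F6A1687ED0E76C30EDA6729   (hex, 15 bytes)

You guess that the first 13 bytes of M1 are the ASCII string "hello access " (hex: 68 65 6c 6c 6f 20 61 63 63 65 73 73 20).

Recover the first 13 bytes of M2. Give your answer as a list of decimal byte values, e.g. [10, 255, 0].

[38, 85, 52, 122, 18, 129, 246, 235, 121, 197, 169, 128, 233]

First, E_a ⊕ E_b = (M1 ⊕ K) ⊕ (M2 ⊕ K) = M1 ⊕ M2, so the key drops out. Then M2 = (M1 ⊕ M2) ⊕ M1 over the first 13 bytes.
byte 0: (96 xor d8) xor 68 = 4e xor 68 = 26
byte 1: (d0 xor e0) xor 65 = 30 xor 65 = 55
byte 2: (b6 xor ee) xor 6c = 58 xor 6c = 34
byte 3: (49 xor 5f) xor 6c = 16 xor 6c = 7a
byte 4: (17 xor 6a) xor 6f = 7d xor 6f = 12
byte 5: (b7 xor 16) xor 20 = a1 xor 20 = 81
byte 6: (10 xor 87) xor 61 = 97 xor 61 = f6
byte 7: (65 xor ed) xor 63 = 88 xor 63 = eb
byte 8: (14 xor 0e) xor 63 = 1a xor 63 = 79
byte 9: (d6 xor 76) xor 65 = a0 xor 65 = c5
byte 10: (19 xor c3) xor 73 = da xor 73 = a9
byte 11: (fd xor 0e) xor 73 = f3 xor 73 = 80
byte 12: (13 xor da) xor 20 = c9 xor 20 = e9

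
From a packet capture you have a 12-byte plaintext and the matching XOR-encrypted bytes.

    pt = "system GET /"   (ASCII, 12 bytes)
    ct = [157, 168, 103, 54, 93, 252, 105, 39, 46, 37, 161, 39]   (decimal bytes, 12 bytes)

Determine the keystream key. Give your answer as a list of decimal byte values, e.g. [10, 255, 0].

Since ct = pt ⊕ key, XORing both sides with pt gives key = pt ⊕ ct.
01110011 ⊕ 10011101 = 11101110
01111001 ⊕ 10101000 = 11010001
01110011 ⊕ 01100111 = 00010100
01110100 ⊕ 00110110 = 01000010
01100101 ⊕ 01011101 = 00111000
01101101 ⊕ 11111100 = 10010001
00100000 ⊕ 01101001 = 01001001
01000111 ⊕ 00100111 = 01100000
01000101 ⊕ 00101110 = 01101011
01010100 ⊕ 00100101 = 01110001
00100000 ⊕ 10100001 = 10000001
00101111 ⊕ 00100111 = 00001000

[238, 209, 20, 66, 56, 145, 73, 96, 107, 113, 129, 8]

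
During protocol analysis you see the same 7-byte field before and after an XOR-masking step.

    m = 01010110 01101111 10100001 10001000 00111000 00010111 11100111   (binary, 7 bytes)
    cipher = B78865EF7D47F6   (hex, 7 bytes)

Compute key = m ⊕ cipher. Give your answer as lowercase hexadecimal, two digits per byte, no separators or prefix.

e1e7c467455011

Since cipher = m ⊕ key, XORing both sides with m gives key = m ⊕ cipher.
56 ⊕ b7 = e1
6f ⊕ 88 = e7
a1 ⊕ 65 = c4
88 ⊕ ef = 67
38 ⊕ 7d = 45
17 ⊕ 47 = 50
e7 ⊕ f6 = 11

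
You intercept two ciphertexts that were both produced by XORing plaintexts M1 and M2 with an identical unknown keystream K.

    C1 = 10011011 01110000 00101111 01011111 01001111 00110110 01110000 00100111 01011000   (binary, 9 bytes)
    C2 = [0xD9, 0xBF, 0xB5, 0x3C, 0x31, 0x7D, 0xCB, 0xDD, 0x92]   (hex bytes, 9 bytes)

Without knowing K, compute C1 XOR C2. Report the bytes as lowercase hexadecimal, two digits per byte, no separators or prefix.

42cf9a637e4bbbfaca

C1 ⊕ C2 = (M1 ⊕ K) ⊕ (M2 ⊕ K) = M1 ⊕ M2 — the shared key cancels under XOR.
9b ⊕ d9 = 42
70 ⊕ bf = cf
2f ⊕ b5 = 9a
5f ⊕ 3c = 63
4f ⊕ 31 = 7e
36 ⊕ 7d = 4b
70 ⊕ cb = bb
27 ⊕ dd = fa
58 ⊕ 92 = ca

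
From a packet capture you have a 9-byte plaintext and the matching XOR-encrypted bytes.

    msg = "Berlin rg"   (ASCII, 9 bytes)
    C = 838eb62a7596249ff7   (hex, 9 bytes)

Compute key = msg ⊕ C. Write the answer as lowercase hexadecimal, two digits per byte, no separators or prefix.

c1ebc4461cf804ed90

Since C = msg ⊕ key, XORing both sides with msg gives key = msg ⊕ C.
byte 0:  66 xor 131 = 193
byte 1: 101 xor 142 = 235
byte 2: 114 xor 182 = 196
byte 3: 108 xor  42 =  70
byte 4: 105 xor 117 =  28
byte 5: 110 xor 150 = 248
byte 6:  32 xor  36 =   4
byte 7: 114 xor 159 = 237
byte 8: 103 xor 247 = 144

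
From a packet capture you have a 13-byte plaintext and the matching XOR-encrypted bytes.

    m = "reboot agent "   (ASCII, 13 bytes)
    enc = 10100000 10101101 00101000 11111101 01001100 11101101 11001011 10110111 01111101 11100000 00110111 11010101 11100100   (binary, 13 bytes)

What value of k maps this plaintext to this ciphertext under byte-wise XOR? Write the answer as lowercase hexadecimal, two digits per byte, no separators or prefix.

Since enc = m ⊕ k, XORing both sides with m gives k = m ⊕ enc.
01110010 ⊕ 10100000 = 11010010
01100101 ⊕ 10101101 = 11001000
01100010 ⊕ 00101000 = 01001010
01101111 ⊕ 11111101 = 10010010
01101111 ⊕ 01001100 = 00100011
01110100 ⊕ 11101101 = 10011001
00100000 ⊕ 11001011 = 11101011
01100001 ⊕ 10110111 = 11010110
01100111 ⊕ 01111101 = 00011010
01100101 ⊕ 11100000 = 10000101
01101110 ⊕ 00110111 = 01011001
01110100 ⊕ 11010101 = 10100001
00100000 ⊕ 11100100 = 11000100

d2c84a922399ebd61a8559a1c4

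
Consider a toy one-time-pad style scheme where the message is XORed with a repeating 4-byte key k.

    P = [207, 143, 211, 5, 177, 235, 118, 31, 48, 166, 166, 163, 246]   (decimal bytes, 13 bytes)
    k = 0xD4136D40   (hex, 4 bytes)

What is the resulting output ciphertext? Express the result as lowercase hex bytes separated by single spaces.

The 4-byte key repeats, so the effective keystream is d4 13 6d 40 d4 13 6d 40 d4 13 6d 40 d4.
byte 0: cf XOR d4 = 1b
byte 1: 8f XOR 13 = 9c
byte 2: d3 XOR 6d = be
byte 3: 05 XOR 40 = 45
byte 4: b1 XOR d4 = 65
byte 5: eb XOR 13 = f8
byte 6: 76 XOR 6d = 1b
byte 7: 1f XOR 40 = 5f
byte 8: 30 XOR d4 = e4
byte 9: a6 XOR 13 = b5
byte 10: a6 XOR 6d = cb
byte 11: a3 XOR 40 = e3
byte 12: f6 XOR d4 = 22

1b 9c be 45 65 f8 1b 5f e4 b5 cb e3 22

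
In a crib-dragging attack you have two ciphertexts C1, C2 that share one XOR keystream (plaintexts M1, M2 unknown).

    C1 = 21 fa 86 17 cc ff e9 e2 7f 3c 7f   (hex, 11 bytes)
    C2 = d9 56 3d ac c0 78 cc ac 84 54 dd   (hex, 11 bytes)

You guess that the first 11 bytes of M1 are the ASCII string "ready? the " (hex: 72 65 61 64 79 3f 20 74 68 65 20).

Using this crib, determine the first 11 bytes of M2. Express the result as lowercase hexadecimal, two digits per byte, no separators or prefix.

First, C1 ⊕ C2 = (M1 ⊕ K) ⊕ (M2 ⊕ K) = M1 ⊕ M2, so the key drops out. Then M2 = (M1 ⊕ M2) ⊕ M1 over the first 11 bytes.
byte 0: (21 xor d9) xor 72 = f8 xor 72 = 8a
byte 1: (fa xor 56) xor 65 = ac xor 65 = c9
byte 2: (86 xor 3d) xor 61 = bb xor 61 = da
byte 3: (17 xor ac) xor 64 = bb xor 64 = df
byte 4: (cc xor c0) xor 79 = 0c xor 79 = 75
byte 5: (ff xor 78) xor 3f = 87 xor 3f = b8
byte 6: (e9 xor cc) xor 20 = 25 xor 20 = 05
byte 7: (e2 xor ac) xor 74 = 4e xor 74 = 3a
byte 8: (7f xor 84) xor 68 = fb xor 68 = 93
byte 9: (3c xor 54) xor 65 = 68 xor 65 = 0d
byte 10: (7f xor dd) xor 20 = a2 xor 20 = 82

8ac9dadf75b8053a930d82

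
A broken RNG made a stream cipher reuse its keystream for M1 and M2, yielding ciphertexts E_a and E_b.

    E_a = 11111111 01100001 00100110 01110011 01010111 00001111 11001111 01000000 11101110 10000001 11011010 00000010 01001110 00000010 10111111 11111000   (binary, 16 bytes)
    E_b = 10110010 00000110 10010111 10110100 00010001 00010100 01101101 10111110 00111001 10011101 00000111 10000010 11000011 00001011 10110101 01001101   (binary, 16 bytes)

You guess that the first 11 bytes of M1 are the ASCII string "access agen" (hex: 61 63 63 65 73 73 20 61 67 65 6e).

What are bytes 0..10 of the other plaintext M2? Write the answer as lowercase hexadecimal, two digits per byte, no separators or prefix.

First, E_a ⊕ E_b = (M1 ⊕ K) ⊕ (M2 ⊕ K) = M1 ⊕ M2, so the key drops out. Then M2 = (M1 ⊕ M2) ⊕ M1 over the first 11 bytes.
byte 0: (ff ^ b2) ^ 61 = 4d ^ 61 = 2c
byte 1: (61 ^ 06) ^ 63 = 67 ^ 63 = 04
byte 2: (26 ^ 97) ^ 63 = b1 ^ 63 = d2
byte 3: (73 ^ b4) ^ 65 = c7 ^ 65 = a2
byte 4: (57 ^ 11) ^ 73 = 46 ^ 73 = 35
byte 5: (0f ^ 14) ^ 73 = 1b ^ 73 = 68
byte 6: (cf ^ 6d) ^ 20 = a2 ^ 20 = 82
byte 7: (40 ^ be) ^ 61 = fe ^ 61 = 9f
byte 8: (ee ^ 39) ^ 67 = d7 ^ 67 = b0
byte 9: (81 ^ 9d) ^ 65 = 1c ^ 65 = 79
byte 10: (da ^ 07) ^ 6e = dd ^ 6e = b3

2c04d2a23568829fb079b3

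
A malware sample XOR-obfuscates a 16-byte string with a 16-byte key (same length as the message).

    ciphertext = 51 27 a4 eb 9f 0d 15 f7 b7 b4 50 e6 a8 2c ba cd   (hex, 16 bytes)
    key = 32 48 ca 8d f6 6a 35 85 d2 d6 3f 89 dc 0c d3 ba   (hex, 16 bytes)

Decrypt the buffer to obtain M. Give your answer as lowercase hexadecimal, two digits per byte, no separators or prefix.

636f6e666967207265626f6f74206977

XOR is its own inverse, so applying the key byte-wise gives the result directly.
51 ^ 32 = 63
27 ^ 48 = 6f
a4 ^ ca = 6e
eb ^ 8d = 66
9f ^ f6 = 69
0d ^ 6a = 67
15 ^ 35 = 20
f7 ^ 85 = 72
b7 ^ d2 = 65
b4 ^ d6 = 62
50 ^ 3f = 6f
e6 ^ 89 = 6f
a8 ^ dc = 74
2c ^ 0c = 20
ba ^ d3 = 69
cd ^ ba = 77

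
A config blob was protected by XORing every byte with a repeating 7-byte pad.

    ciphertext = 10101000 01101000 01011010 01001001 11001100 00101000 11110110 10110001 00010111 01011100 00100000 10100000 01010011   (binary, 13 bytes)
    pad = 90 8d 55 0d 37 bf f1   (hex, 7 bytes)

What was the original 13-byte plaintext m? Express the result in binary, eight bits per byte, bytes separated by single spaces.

00111000 11100101 00001111 01000100 11111011 10010111 00000111 00100001 10011010 00001001 00101101 10010111 11101100

The 7-byte key repeats, so the effective keystream is 90 8d 55 0d 37 bf f1 90 8d 55 0d 37 bf.
byte 0: 168 ⊕ 144 =  56
byte 1: 104 ⊕ 141 = 229
byte 2:  90 ⊕  85 =  15
byte 3:  73 ⊕  13 =  68
byte 4: 204 ⊕  55 = 251
byte 5:  40 ⊕ 191 = 151
byte 6: 246 ⊕ 241 =   7
byte 7: 177 ⊕ 144 =  33
byte 8:  23 ⊕ 141 = 154
byte 9:  92 ⊕  85 =   9
byte 10:  32 ⊕  13 =  45
byte 11: 160 ⊕  55 = 151
byte 12:  83 ⊕ 191 = 236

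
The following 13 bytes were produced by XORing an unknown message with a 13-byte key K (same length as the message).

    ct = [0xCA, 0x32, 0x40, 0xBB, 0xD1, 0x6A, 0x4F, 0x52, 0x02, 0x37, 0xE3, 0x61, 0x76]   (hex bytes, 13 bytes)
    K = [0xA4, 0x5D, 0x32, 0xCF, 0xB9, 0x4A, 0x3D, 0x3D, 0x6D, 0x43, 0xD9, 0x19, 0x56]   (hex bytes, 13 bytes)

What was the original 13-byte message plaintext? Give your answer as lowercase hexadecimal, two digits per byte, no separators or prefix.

ca xor a4 = 6e
32 xor 5d = 6f
40 xor 32 = 72
bb xor cf = 74
d1 xor b9 = 68
6a xor 4a = 20
4f xor 3d = 72
52 xor 3d = 6f
02 xor 6d = 6f
37 xor 43 = 74
e3 xor d9 = 3a
61 xor 19 = 78
76 xor 56 = 20

6e6f72746820726f6f743a7820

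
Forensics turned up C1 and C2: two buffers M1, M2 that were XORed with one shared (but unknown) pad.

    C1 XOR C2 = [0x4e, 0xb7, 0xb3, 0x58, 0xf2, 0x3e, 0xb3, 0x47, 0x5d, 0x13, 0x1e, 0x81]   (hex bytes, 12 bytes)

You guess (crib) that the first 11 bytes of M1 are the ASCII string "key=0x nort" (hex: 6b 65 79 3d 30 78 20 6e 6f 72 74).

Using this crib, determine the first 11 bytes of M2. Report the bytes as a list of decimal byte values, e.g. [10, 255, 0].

[37, 210, 202, 101, 194, 70, 147, 41, 50, 97, 106]

Since C1 ⊕ C2 = M1 ⊕ M2, XORing with the guessed M1 bytes yields the corresponding M2 bytes: M2 = (C1 ⊕ C2) ⊕ M1.
 78 ^ 107 =  37
183 ^ 101 = 210
179 ^ 121 = 202
 88 ^  61 = 101
242 ^  48 = 194
 62 ^ 120 =  70
179 ^  32 = 147
 71 ^ 110 =  41
 93 ^ 111 =  50
 19 ^ 114 =  97
 30 ^ 116 = 106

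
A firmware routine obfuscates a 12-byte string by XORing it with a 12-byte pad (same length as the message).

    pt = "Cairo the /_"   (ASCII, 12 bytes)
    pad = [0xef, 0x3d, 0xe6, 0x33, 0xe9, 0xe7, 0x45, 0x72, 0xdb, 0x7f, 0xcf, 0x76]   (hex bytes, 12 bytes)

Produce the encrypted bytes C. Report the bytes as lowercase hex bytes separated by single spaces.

XOR is its own inverse, so applying the key byte-wise gives the result directly.
byte 0:  67 ⊕ 239 = 172
byte 1:  97 ⊕  61 =  92
byte 2: 105 ⊕ 230 = 143
byte 3: 114 ⊕  51 =  65
byte 4: 111 ⊕ 233 = 134
byte 5:  32 ⊕ 231 = 199
byte 6: 116 ⊕  69 =  49
byte 7: 104 ⊕ 114 =  26
byte 8: 101 ⊕ 219 = 190
byte 9:  32 ⊕ 127 =  95
byte 10:  47 ⊕ 207 = 224
byte 11:  95 ⊕ 118 =  41

ac 5c 8f 41 86 c7 31 1a be 5f e0 29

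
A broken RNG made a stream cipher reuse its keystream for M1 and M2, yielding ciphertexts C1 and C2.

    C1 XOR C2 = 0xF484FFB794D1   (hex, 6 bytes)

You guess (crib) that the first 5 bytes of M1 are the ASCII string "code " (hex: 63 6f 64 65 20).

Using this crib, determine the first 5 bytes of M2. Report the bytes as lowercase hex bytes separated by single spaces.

Since C1 ⊕ C2 = M1 ⊕ M2, XORing with the guessed M1 bytes yields the corresponding M2 bytes: M2 = (C1 ⊕ C2) ⊕ M1.
byte 0: f4 XOR 63 = 97
byte 1: 84 XOR 6f = eb
byte 2: ff XOR 64 = 9b
byte 3: b7 XOR 65 = d2
byte 4: 94 XOR 20 = b4

97 eb 9b d2 b4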